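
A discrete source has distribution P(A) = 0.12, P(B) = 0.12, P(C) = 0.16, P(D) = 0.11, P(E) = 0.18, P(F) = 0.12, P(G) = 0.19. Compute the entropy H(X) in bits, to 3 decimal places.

2.775 bits

H = −Σ pᵢ log₂ pᵢ.
−0.12·log₂(0.12) = 0.3671
−0.12·log₂(0.12) = 0.3671
−0.16·log₂(0.16) = 0.4230
−0.11·log₂(0.11) = 0.3503
−0.18·log₂(0.18) = 0.4453
−0.12·log₂(0.12) = 0.3671
−0.19·log₂(0.19) = 0.4552
Sum ≈ 2.7750 → 2.775 bits.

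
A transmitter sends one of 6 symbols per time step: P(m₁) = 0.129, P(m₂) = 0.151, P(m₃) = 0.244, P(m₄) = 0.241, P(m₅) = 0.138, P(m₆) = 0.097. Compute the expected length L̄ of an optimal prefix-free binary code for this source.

2.515 bits/symbol

Repeatedly combine the two least-probable nodes; the expected code length is the sum of the merged weights.
merge 97/1000 + 129/1000 → 113/500
merge 69/500 + 151/1000 → 289/1000
merge 113/500 + 241/1000 → 467/1000
merge 61/250 + 289/1000 → 533/1000
merge 467/1000 + 533/1000 → 1
L = 113/500 + 289/1000 + 467/1000 + 533/1000 + 1 = 503/200 = 2.515 bits/symbol.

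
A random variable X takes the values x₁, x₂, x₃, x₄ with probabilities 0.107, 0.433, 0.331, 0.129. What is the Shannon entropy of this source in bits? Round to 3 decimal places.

H = −Σ pᵢ log₂ pᵢ.
−0.107·log₂(0.107) = 0.3450
−0.433·log₂(0.433) = 0.5229
−0.331·log₂(0.331) = 0.5280
−0.129·log₂(0.129) = 0.3811
Sum ≈ 1.7770 → 1.777 bits.

1.777 bits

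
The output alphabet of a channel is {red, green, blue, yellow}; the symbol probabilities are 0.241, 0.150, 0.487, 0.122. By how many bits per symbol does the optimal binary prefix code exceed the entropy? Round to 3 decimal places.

0.004 bits

Entropy H = −Σ p log₂ p ≈ 1.7811 bits.
Huffman merges: 61/500+3/20→34/125; 241/1000+34/125→513/1000; 487/1000+513/1000→1. L = 357/200 ≈ 1.7850.
L − H = 1.7850 − 1.7811 = 0.004 bits.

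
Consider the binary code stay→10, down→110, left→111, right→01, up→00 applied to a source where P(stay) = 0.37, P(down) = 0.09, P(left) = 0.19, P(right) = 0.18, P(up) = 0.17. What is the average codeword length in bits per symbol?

2.28 bits/symbol

L̄ = Σ pᵢ·ℓᵢ = 0.37·2 + 0.09·3 + 0.19·3 + 0.18·2 + 0.17·2 = 2.28 bits/symbol.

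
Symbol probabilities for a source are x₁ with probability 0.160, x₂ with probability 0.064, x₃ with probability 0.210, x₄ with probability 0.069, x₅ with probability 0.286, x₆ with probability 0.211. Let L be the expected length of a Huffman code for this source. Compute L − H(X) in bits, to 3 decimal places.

0.020 bits

Entropy H = −Σ p log₂ p ≈ 2.4059 bits.
Huffman merges: 8/125+69/1000→133/1000; 133/1000+4/25→293/1000; 21/100+211/1000→421/1000; 143/500+293/1000→579/1000; 421/1000+579/1000→1. L = 1213/500 ≈ 2.4260.
L − H = 2.4260 − 2.4059 = 0.020 bits.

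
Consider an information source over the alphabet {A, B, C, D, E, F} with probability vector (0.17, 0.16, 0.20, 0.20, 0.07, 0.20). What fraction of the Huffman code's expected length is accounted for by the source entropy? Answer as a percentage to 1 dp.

Entropy H = −Σ p log₂ p ≈ 2.5193 bits.
Huffman merges: 7/100+4/25→23/100; 17/100+1/5→37/100; 1/5+1/5→2/5; 23/100+37/100→3/5; 2/5+3/5→1. L = 13/5 ≈ 2.6000.
Efficiency = H/L = 2.5193/2.6000 = 96.9%.

96.9%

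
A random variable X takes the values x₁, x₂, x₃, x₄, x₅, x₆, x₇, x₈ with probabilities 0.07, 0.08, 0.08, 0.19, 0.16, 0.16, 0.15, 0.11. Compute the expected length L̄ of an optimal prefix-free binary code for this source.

Repeatedly combine the two least-probable nodes; the expected code length is the sum of the merged weights.
merge 7/100 + 2/25 → 3/20
merge 2/25 + 11/100 → 19/100
merge 3/20 + 3/20 → 3/10
merge 4/25 + 4/25 → 8/25
merge 19/100 + 19/100 → 19/50
merge 3/10 + 8/25 → 31/50
merge 19/50 + 31/50 → 1
L = 3/20 + 19/100 + 3/10 + 8/25 + 19/50 + 31/50 + 1 = 74/25 = 2.96 bits/symbol.

2.96 bits/symbol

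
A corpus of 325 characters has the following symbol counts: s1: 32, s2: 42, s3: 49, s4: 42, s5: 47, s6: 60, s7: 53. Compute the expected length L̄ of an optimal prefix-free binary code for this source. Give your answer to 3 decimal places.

Probabilities are the counts divided by 325.
Repeatedly combine the two least-probable nodes; the expected code length is the sum of the merged weights.
merge 32/325 + 42/325 → 74/325
merge 42/325 + 47/325 → 89/325
merge 49/325 + 53/325 → 102/325
merge 12/65 + 74/325 → 134/325
merge 89/325 + 102/325 → 191/325
merge 134/325 + 191/325 → 1
L = 74/325 + 89/325 + 102/325 + 134/325 + 191/325 + 1 = 183/65 ≈ 2.815 bits/symbol.

2.815 bits/symbol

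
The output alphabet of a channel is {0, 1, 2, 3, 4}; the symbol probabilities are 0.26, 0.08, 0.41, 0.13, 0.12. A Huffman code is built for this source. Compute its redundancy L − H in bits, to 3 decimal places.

0.046 bits

Entropy H = −Σ p log₂ p ≈ 2.0739 bits.
Huffman merges: 2/25+3/25→1/5; 13/100+1/5→33/100; 13/50+33/100→59/100; 41/100+59/100→1. L = 53/25 ≈ 2.1200.
L − H = 2.1200 − 2.0739 = 0.046 bits.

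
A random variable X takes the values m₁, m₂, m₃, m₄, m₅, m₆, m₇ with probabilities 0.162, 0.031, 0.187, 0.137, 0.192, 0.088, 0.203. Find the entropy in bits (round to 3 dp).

H = −Σ pᵢ log₂ pᵢ.
−0.162·log₂(0.162) = 0.4254
−0.031·log₂(0.031) = 0.1554
−0.187·log₂(0.187) = 0.4523
−0.137·log₂(0.137) = 0.3929
−0.192·log₂(0.192) = 0.4571
−0.088·log₂(0.088) = 0.3086
−0.203·log₂(0.203) = 0.4670
Sum ≈ 2.6586 → 2.659 bits.

2.659 bits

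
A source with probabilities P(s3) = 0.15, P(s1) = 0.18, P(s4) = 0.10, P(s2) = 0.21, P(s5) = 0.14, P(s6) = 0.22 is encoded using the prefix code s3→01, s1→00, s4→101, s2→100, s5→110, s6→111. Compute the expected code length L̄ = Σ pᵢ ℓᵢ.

2.67 bits/symbol

L̄ = Σ pᵢ·ℓᵢ = 0.15·2 + 0.18·2 + 0.10·3 + 0.21·3 + 0.14·3 + 0.22·3 = 2.67 bits/symbol.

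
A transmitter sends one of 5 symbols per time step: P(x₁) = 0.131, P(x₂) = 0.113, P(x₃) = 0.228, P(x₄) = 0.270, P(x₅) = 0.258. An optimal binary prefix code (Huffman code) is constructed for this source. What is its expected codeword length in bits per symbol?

Repeatedly combine the two least-probable nodes; the expected code length is the sum of the merged weights.
merge 113/1000 + 131/1000 → 61/250
merge 57/250 + 61/250 → 59/125
merge 129/500 + 27/100 → 66/125
merge 59/125 + 66/125 → 1
L = 61/250 + 59/125 + 66/125 + 1 = 561/250 = 2.244 bits/symbol.

2.244 bits/symbol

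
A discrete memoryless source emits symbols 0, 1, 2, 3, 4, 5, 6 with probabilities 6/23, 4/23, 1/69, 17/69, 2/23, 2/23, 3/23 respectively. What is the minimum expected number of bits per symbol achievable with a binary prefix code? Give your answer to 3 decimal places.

2.594 bits/symbol

Repeatedly combine the two least-probable nodes; the expected code length is the sum of the merged weights.
merge 1/69 + 2/23 → 7/69
merge 2/23 + 7/69 → 13/69
merge 3/23 + 4/23 → 7/23
merge 13/69 + 17/69 → 10/23
merge 6/23 + 7/23 → 13/23
merge 10/23 + 13/23 → 1
L = 7/69 + 13/69 + 7/23 + 10/23 + 13/23 + 1 = 179/69 ≈ 2.594 bits/symbol.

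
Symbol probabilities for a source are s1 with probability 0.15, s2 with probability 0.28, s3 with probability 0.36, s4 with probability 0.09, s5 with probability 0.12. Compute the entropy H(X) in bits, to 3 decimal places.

2.135 bits

H = −Σ pᵢ log₂ pᵢ.
−0.15·log₂(0.15) = 0.4105
−0.28·log₂(0.28) = 0.5142
−0.36·log₂(0.36) = 0.5306
−0.09·log₂(0.09) = 0.3127
−0.12·log₂(0.12) = 0.3671
Sum ≈ 2.1351 → 2.135 bits.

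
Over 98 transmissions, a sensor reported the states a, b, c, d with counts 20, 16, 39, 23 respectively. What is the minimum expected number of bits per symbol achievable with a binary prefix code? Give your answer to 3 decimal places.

Probabilities are the counts divided by 98.
Repeatedly combine the two least-probable nodes; the expected code length is the sum of the merged weights.
merge 8/49 + 10/49 → 18/49
merge 23/98 + 18/49 → 59/98
merge 39/98 + 59/98 → 1
L = 18/49 + 59/98 + 1 = 193/98 ≈ 1.969 bits/symbol.

1.969 bits/symbol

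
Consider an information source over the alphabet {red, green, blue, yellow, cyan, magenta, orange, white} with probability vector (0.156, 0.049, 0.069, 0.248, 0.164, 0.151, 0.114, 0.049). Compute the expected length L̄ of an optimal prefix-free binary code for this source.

Repeatedly combine the two least-probable nodes; the expected code length is the sum of the merged weights.
merge 49/1000 + 49/1000 → 49/500
merge 69/1000 + 49/500 → 167/1000
merge 57/500 + 151/1000 → 53/200
merge 39/250 + 41/250 → 8/25
merge 167/1000 + 31/125 → 83/200
merge 53/200 + 8/25 → 117/200
merge 83/200 + 117/200 → 1
L = 49/500 + 167/1000 + 53/200 + 8/25 + 83/200 + 117/200 + 1 = 57/20 = 2.85 bits/symbol.

2.85 bits/symbol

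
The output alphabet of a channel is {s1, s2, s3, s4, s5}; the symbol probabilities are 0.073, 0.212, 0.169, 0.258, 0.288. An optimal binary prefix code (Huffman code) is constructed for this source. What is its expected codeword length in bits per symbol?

2.242 bits/symbol

Repeatedly combine the two least-probable nodes; the expected code length is the sum of the merged weights.
merge 73/1000 + 169/1000 → 121/500
merge 53/250 + 121/500 → 227/500
merge 129/500 + 36/125 → 273/500
merge 227/500 + 273/500 → 1
L = 121/500 + 227/500 + 273/500 + 1 = 1121/500 = 2.242 bits/symbol.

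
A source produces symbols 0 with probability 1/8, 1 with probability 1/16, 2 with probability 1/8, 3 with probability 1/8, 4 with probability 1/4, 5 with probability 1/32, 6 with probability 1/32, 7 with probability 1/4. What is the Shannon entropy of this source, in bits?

Each probability is a power of 1/2, so log₂(1/p) is an integer.
H = Σ p·log₂(1/p) = 1/8·3 + 1/16·4 + 1/8·3 + 1/8·3 + 1/4·2 + 1/32·5 + 1/32·5 + 1/4·2 = 2.6875 bits.

2.6875 bits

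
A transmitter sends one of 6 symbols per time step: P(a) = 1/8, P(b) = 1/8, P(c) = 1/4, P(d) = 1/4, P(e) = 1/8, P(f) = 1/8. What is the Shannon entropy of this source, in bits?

Each probability is a power of 1/2, so log₂(1/p) is an integer.
H = Σ p·log₂(1/p) = 1/8·3 + 1/8·3 + 1/4·2 + 1/4·2 + 1/8·3 + 1/8·3 = 2.5 bits.

2.5 bits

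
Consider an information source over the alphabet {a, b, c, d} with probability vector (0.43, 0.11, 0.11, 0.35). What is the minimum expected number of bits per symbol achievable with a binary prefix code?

1.79 bits/symbol

Repeatedly combine the two least-probable nodes; the expected code length is the sum of the merged weights.
merge 11/100 + 11/100 → 11/50
merge 11/50 + 7/20 → 57/100
merge 43/100 + 57/100 → 1
L = 11/50 + 57/100 + 1 = 179/100 = 1.79 bits/symbol.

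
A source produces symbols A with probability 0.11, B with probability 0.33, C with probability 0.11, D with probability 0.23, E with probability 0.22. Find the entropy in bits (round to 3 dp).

H = −Σ pᵢ log₂ pᵢ.
−0.11·log₂(0.11) = 0.3503
−0.33·log₂(0.33) = 0.5278
−0.11·log₂(0.11) = 0.3503
−0.23·log₂(0.23) = 0.4877
−0.22·log₂(0.22) = 0.4806
Sum ≈ 2.1966 → 2.197 bits.

2.197 bits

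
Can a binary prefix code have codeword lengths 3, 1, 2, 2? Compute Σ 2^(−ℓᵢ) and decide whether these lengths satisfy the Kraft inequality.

1.125; no

With common denominator 2^3 = 8: Σ 2^(−ℓᵢ) = 1/8 + 4/8 + 2/8 + 2/8 = 9/8 = 1.125.
Kraft's inequality requires Σ ≤ 1; here Σ = 1.125 > 1, so no such prefix code exists.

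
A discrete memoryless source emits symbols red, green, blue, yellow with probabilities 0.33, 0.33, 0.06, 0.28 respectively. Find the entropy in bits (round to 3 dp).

H = −Σ pᵢ log₂ pᵢ.
−0.33·log₂(0.33) = 0.5278
−0.33·log₂(0.33) = 0.5278
−0.06·log₂(0.06) = 0.2435
−0.28·log₂(0.28) = 0.5142
Sum ≈ 1.8134 → 1.813 bits.

1.813 bits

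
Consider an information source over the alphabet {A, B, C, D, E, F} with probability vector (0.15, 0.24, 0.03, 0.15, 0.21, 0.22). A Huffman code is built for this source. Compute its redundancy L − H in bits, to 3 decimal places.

0.090 bits

Entropy H = −Σ p log₂ p ≈ 2.4204 bits.
Huffman merges: 3/100+3/20→9/50; 3/20+9/50→33/100; 21/100+11/50→43/100; 6/25+33/100→57/100; 43/100+57/100→1. L = 251/100 ≈ 2.5100.
L − H = 2.5100 − 2.4204 = 0.090 bits.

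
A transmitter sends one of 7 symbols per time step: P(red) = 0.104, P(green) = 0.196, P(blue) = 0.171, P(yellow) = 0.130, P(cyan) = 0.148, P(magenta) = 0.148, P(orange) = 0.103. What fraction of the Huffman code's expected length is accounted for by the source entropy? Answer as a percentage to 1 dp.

Entropy H = −Σ p log₂ p ≈ 2.7724 bits.
Huffman merges: 103/1000+13/125→207/1000; 13/100+37/250→139/500; 37/250+171/1000→319/1000; 49/250+207/1000→403/1000; 139/500+319/1000→597/1000; 403/1000+597/1000→1. L = 701/250 ≈ 2.8040.
Efficiency = H/L = 2.7724/2.8040 = 98.9%.

98.9%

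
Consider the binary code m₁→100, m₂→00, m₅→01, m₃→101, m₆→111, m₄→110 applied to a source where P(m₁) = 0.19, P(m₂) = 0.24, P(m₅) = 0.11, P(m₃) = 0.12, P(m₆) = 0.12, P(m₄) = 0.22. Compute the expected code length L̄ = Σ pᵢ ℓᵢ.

L̄ = Σ pᵢ·ℓᵢ = 0.19·3 + 0.24·2 + 0.11·2 + 0.12·3 + 0.12·3 + 0.22·3 = 2.65 bits/symbol.

2.65 bits/symbol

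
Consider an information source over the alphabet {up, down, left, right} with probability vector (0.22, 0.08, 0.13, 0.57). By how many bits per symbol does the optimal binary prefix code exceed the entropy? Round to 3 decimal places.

0.023 bits

Entropy H = −Σ p log₂ p ≈ 1.6170 bits.
Huffman merges: 2/25+13/100→21/100; 21/100+11/50→43/100; 43/100+57/100→1. L = 41/25 ≈ 1.6400.
L − H = 1.6400 − 1.6170 = 0.023 bits.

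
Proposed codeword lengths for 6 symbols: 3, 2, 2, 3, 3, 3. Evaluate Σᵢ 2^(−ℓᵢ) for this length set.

1

With common denominator 2^3 = 8: Σ 2^(−ℓᵢ) = 1/8 + 2/8 + 2/8 + 1/8 + 1/8 + 1/8 = 8/8 = 1.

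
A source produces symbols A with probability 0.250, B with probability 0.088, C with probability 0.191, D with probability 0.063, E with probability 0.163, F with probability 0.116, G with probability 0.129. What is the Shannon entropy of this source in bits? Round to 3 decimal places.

H = −Σ pᵢ log₂ pᵢ.
−0.250·log₂(0.250) = 0.5000
−0.088·log₂(0.088) = 0.3086
−0.191·log₂(0.191) = 0.4562
−0.063·log₂(0.063) = 0.2513
−0.163·log₂(0.163) = 0.4266
−0.116·log₂(0.116) = 0.3605
−0.129·log₂(0.129) = 0.3811
Sum ≈ 2.6842 → 2.684 bits.

2.684 bits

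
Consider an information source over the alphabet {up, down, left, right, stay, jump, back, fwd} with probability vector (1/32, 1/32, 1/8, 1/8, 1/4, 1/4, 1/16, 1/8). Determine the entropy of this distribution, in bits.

Each probability is a power of 1/2, so log₂(1/p) is an integer.
H = Σ p·log₂(1/p) = 1/32·5 + 1/32·5 + 1/8·3 + 1/8·3 + 1/4·2 + 1/4·2 + 1/16·4 + 1/8·3 = 2.6875 bits.

2.6875 bits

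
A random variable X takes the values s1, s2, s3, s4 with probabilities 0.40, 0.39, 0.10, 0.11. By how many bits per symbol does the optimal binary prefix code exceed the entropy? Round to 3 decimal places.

0.069 bits

Entropy H = −Σ p log₂ p ≈ 1.7410 bits.
Huffman merges: 1/10+11/100→21/100; 21/100+39/100→3/5; 2/5+3/5→1. L = 181/100 ≈ 1.8100.
L − H = 1.8100 − 1.7410 = 0.069 bits.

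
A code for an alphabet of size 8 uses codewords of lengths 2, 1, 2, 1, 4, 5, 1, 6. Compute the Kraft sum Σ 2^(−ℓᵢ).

With common denominator 2^6 = 64: Σ 2^(−ℓᵢ) = 16/64 + 32/64 + 16/64 + 32/64 + 4/64 + 2/64 + 32/64 + 1/64 = 135/64 = 2.109375.

2.109375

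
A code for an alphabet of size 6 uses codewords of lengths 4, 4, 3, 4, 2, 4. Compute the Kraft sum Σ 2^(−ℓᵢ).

0.625

With common denominator 2^4 = 16: Σ 2^(−ℓᵢ) = 1/16 + 1/16 + 2/16 + 1/16 + 4/16 + 1/16 = 10/16 = 0.625.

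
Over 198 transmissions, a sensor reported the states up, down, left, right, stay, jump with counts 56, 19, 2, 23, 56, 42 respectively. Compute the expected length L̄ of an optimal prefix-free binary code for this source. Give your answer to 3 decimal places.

2.328 bits/symbol

Probabilities are the counts divided by 198.
Repeatedly combine the two least-probable nodes; the expected code length is the sum of the merged weights.
merge 1/99 + 19/198 → 7/66
merge 7/66 + 23/198 → 2/9
merge 7/33 + 2/9 → 43/99
merge 28/99 + 28/99 → 56/99
merge 43/99 + 56/99 → 1
L = 7/66 + 2/9 + 43/99 + 56/99 + 1 = 461/198 ≈ 2.328 bits/symbol.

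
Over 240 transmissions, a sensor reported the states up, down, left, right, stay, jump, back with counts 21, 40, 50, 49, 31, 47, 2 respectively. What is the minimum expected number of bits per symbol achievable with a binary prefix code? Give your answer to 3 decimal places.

2.683 bits/symbol

Probabilities are the counts divided by 240.
Repeatedly combine the two least-probable nodes; the expected code length is the sum of the merged weights.
merge 1/120 + 7/80 → 23/240
merge 23/240 + 31/240 → 9/40
merge 1/6 + 47/240 → 29/80
merge 49/240 + 5/24 → 33/80
merge 9/40 + 29/80 → 47/80
merge 33/80 + 47/80 → 1
L = 23/240 + 9/40 + 29/80 + 33/80 + 47/80 + 1 = 161/60 ≈ 2.683 bits/symbol.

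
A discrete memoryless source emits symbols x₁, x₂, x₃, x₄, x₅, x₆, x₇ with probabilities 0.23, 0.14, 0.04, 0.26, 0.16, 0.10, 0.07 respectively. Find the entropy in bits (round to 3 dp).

2.600 bits

H = −Σ pᵢ log₂ pᵢ.
−0.23·log₂(0.23) = 0.4877
−0.14·log₂(0.14) = 0.3971
−0.04·log₂(0.04) = 0.1858
−0.26·log₂(0.26) = 0.5053
−0.16·log₂(0.16) = 0.4230
−0.10·log₂(0.10) = 0.3322
−0.07·log₂(0.07) = 0.2686
Sum ≈ 2.5996 → 2.600 bits.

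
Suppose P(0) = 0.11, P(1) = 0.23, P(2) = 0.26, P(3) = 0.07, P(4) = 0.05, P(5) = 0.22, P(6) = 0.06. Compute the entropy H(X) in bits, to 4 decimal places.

H = −Σ pᵢ log₂ pᵢ.
−0.11·log₂(0.11) = 0.3503
−0.23·log₂(0.23) = 0.4877
−0.26·log₂(0.26) = 0.5053
−0.07·log₂(0.07) = 0.2686
−0.05·log₂(0.05) = 0.2161
−0.22·log₂(0.22) = 0.4806
−0.06·log₂(0.06) = 0.2435
Sum ≈ 2.5520 → 2.5520 bits.

2.5520 bits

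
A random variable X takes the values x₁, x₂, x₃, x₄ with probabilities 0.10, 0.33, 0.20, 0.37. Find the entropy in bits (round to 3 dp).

H = −Σ pᵢ log₂ pᵢ.
−0.10·log₂(0.10) = 0.3322
−0.33·log₂(0.33) = 0.5278
−0.20·log₂(0.20) = 0.4644
−0.37·log₂(0.37) = 0.5307
Sum ≈ 1.8551 → 1.855 bits.

1.855 bits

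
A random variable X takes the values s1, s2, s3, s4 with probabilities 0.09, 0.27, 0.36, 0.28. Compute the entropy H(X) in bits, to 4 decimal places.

H = −Σ pᵢ log₂ pᵢ.
−0.09·log₂(0.09) = 0.3127
−0.27·log₂(0.27) = 0.5100
−0.36·log₂(0.36) = 0.5306
−0.28·log₂(0.28) = 0.5142
Sum ≈ 1.8675 → 1.8675 bits.

1.8675 bits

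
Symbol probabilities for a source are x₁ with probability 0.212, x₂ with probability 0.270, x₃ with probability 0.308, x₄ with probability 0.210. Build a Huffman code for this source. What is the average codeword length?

2 bits/symbol

Repeatedly combine the two least-probable nodes; the expected code length is the sum of the merged weights.
merge 21/100 + 53/250 → 211/500
merge 27/100 + 77/250 → 289/500
merge 211/500 + 289/500 → 1
L = 211/500 + 289/500 + 1 = 2 bits/symbol.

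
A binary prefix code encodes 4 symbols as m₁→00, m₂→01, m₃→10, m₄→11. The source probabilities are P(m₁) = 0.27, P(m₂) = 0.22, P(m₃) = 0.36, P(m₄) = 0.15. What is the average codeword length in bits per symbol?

L̄ = Σ pᵢ·ℓᵢ = 0.27·2 + 0.22·2 + 0.36·2 + 0.15·2 = 2 bits/symbol.

2 bits/symbol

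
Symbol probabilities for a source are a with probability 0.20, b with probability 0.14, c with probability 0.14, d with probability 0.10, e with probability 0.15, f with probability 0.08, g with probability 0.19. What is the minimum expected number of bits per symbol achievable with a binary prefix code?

2.79 bits/symbol

Repeatedly combine the two least-probable nodes; the expected code length is the sum of the merged weights.
merge 2/25 + 1/10 → 9/50
merge 7/50 + 7/50 → 7/25
merge 3/20 + 9/50 → 33/100
merge 19/100 + 1/5 → 39/100
merge 7/25 + 33/100 → 61/100
merge 39/100 + 61/100 → 1
L = 9/50 + 7/25 + 33/100 + 39/100 + 61/100 + 1 = 279/100 = 2.79 bits/symbol.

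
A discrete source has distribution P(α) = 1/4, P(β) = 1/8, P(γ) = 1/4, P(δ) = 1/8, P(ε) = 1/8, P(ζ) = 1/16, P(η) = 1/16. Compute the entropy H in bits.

Each probability is a power of 1/2, so log₂(1/p) is an integer.
H = Σ p·log₂(1/p) = 1/4·2 + 1/8·3 + 1/4·2 + 1/8·3 + 1/8·3 + 1/16·4 + 1/16·4 = 2.625 bits.

2.625 bits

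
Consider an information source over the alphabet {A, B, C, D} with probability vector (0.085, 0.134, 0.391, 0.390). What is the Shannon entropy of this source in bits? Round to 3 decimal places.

H = −Σ pᵢ log₂ pᵢ.
−0.085·log₂(0.085) = 0.3023
−0.134·log₂(0.134) = 0.3886
−0.391·log₂(0.391) = 0.5297
−0.390·log₂(0.390) = 0.5298
Sum ≈ 1.7504 → 1.750 bits.

1.750 bits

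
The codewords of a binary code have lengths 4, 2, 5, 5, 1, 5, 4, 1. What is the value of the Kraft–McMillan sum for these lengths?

With common denominator 2^5 = 32: Σ 2^(−ℓᵢ) = 2/32 + 8/32 + 1/32 + 1/32 + 16/32 + 1/32 + 2/32 + 16/32 = 47/32 = 1.46875.

1.46875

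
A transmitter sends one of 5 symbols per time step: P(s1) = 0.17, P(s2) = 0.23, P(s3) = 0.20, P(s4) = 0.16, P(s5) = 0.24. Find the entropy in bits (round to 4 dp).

2.3038 bits

H = −Σ pᵢ log₂ pᵢ.
−0.17·log₂(0.17) = 0.4346
−0.23·log₂(0.23) = 0.4877
−0.20·log₂(0.20) = 0.4644
−0.16·log₂(0.16) = 0.4230
−0.24·log₂(0.24) = 0.4941
Sum ≈ 2.3038 → 2.3038 bits.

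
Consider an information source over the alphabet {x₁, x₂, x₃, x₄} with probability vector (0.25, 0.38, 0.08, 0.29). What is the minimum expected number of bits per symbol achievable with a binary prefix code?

1.95 bits/symbol

Repeatedly combine the two least-probable nodes; the expected code length is the sum of the merged weights.
merge 2/25 + 1/4 → 33/100
merge 29/100 + 33/100 → 31/50
merge 19/50 + 31/50 → 1
L = 33/100 + 31/50 + 1 = 39/20 = 1.95 bits/symbol.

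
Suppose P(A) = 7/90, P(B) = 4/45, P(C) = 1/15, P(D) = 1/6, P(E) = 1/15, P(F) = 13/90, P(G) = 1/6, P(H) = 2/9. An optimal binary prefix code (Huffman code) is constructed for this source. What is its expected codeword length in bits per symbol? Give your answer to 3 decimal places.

2.911 bits/symbol

Repeatedly combine the two least-probable nodes; the expected code length is the sum of the merged weights.
merge 1/15 + 1/15 → 2/15
merge 7/90 + 4/45 → 1/6
merge 2/15 + 13/90 → 5/18
merge 1/6 + 1/6 → 1/3
merge 1/6 + 2/9 → 7/18
merge 5/18 + 1/3 → 11/18
merge 7/18 + 11/18 → 1
L = 2/15 + 1/6 + 5/18 + 1/3 + 7/18 + 11/18 + 1 = 131/45 ≈ 2.911 bits/symbol.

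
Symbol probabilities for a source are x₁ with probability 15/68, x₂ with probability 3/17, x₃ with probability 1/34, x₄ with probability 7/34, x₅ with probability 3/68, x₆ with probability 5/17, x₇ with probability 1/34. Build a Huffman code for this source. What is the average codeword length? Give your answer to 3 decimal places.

2.441 bits/symbol

Repeatedly combine the two least-probable nodes; the expected code length is the sum of the merged weights.
merge 1/34 + 1/34 → 1/17
merge 3/68 + 1/17 → 7/68
merge 7/68 + 3/17 → 19/68
merge 7/34 + 15/68 → 29/68
merge 19/68 + 5/17 → 39/68
merge 29/68 + 39/68 → 1
L = 1/17 + 7/68 + 19/68 + 29/68 + 39/68 + 1 = 83/34 ≈ 2.441 bits/symbol.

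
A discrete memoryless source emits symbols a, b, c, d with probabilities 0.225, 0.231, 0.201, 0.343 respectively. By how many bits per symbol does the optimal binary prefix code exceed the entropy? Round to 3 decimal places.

0.033 bits

Entropy H = −Σ p log₂ p ≈ 1.9673 bits.
Huffman merges: 201/1000+9/40→213/500; 231/1000+343/1000→287/500; 213/500+287/500→1. L = 2 ≈ 2.0000.
L − H = 2.0000 − 1.9673 = 0.033 bits.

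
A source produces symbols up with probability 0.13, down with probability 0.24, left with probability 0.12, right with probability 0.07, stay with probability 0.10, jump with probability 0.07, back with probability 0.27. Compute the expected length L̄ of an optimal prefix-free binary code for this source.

2.63 bits/symbol

Repeatedly combine the two least-probable nodes; the expected code length is the sum of the merged weights.
merge 7/100 + 7/100 → 7/50
merge 1/10 + 3/25 → 11/50
merge 13/100 + 7/50 → 27/100
merge 11/50 + 6/25 → 23/50
merge 27/100 + 27/100 → 27/50
merge 23/50 + 27/50 → 1
L = 7/50 + 11/50 + 27/100 + 23/50 + 27/50 + 1 = 263/100 = 2.63 bits/symbol.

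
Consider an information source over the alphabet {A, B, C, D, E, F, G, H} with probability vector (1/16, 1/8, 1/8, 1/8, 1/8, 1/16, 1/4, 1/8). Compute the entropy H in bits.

2.875 bits

Each probability is a power of 1/2, so log₂(1/p) is an integer.
H = Σ p·log₂(1/p) = 1/16·4 + 1/8·3 + 1/8·3 + 1/8·3 + 1/8·3 + 1/16·4 + 1/4·2 + 1/8·3 = 2.875 bits.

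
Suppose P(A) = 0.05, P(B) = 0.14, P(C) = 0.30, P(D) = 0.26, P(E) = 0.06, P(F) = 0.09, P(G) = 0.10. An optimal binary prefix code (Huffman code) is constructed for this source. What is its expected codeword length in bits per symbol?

2.55 bits/symbol

Repeatedly combine the two least-probable nodes; the expected code length is the sum of the merged weights.
merge 1/20 + 3/50 → 11/100
merge 9/100 + 1/10 → 19/100
merge 11/100 + 7/50 → 1/4
merge 19/100 + 1/4 → 11/25
merge 13/50 + 3/10 → 14/25
merge 11/25 + 14/25 → 1
L = 11/100 + 19/100 + 1/4 + 11/25 + 14/25 + 1 = 51/20 = 2.55 bits/symbol.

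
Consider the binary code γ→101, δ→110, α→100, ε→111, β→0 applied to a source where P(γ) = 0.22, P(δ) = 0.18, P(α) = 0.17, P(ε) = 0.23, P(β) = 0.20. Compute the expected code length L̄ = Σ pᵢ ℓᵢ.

2.6 bits/symbol

L̄ = Σ pᵢ·ℓᵢ = 0.22·3 + 0.18·3 + 0.17·3 + 0.23·3 + 0.20·1 = 2.6 bits/symbol.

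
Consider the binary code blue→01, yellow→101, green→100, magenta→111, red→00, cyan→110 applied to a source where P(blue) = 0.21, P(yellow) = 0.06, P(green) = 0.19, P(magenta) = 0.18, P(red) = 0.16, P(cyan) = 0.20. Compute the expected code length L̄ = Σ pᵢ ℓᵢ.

L̄ = Σ pᵢ·ℓᵢ = 0.21·2 + 0.06·3 + 0.19·3 + 0.18·3 + 0.16·2 + 0.20·3 = 2.63 bits/symbol.

2.63 bits/symbol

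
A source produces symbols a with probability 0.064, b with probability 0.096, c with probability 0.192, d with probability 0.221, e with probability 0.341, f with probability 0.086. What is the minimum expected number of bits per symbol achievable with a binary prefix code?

Repeatedly combine the two least-probable nodes; the expected code length is the sum of the merged weights.
merge 8/125 + 43/500 → 3/20
merge 12/125 + 3/20 → 123/500
merge 24/125 + 221/1000 → 413/1000
merge 123/500 + 341/1000 → 587/1000
merge 413/1000 + 587/1000 → 1
L = 3/20 + 123/500 + 413/1000 + 587/1000 + 1 = 599/250 = 2.396 bits/symbol.

2.396 bits/symbol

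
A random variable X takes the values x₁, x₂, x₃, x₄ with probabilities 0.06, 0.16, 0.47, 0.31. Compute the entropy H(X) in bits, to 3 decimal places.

1.702 bits

H = −Σ pᵢ log₂ pᵢ.
−0.06·log₂(0.06) = 0.2435
−0.16·log₂(0.16) = 0.4230
−0.47·log₂(0.47) = 0.5120
−0.31·log₂(0.31) = 0.5238
Sum ≈ 1.7023 → 1.702 bits.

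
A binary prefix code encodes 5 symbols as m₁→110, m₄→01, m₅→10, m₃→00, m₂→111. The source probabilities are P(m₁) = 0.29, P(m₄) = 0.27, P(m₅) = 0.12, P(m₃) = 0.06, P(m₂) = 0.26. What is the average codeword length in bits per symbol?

2.55 bits/symbol

L̄ = Σ pᵢ·ℓᵢ = 0.29·3 + 0.27·2 + 0.12·2 + 0.06·2 + 0.26·3 = 2.55 bits/symbol.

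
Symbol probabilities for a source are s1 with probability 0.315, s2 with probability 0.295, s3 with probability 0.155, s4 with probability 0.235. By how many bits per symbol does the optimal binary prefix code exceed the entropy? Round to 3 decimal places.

Entropy H = −Σ p log₂ p ≈ 1.9524 bits.
Huffman merges: 31/200+47/200→39/100; 59/200+63/200→61/100; 39/100+61/100→1. L = 2 ≈ 2.0000.
L − H = 2.0000 − 1.9524 = 0.048 bits.

0.048 bits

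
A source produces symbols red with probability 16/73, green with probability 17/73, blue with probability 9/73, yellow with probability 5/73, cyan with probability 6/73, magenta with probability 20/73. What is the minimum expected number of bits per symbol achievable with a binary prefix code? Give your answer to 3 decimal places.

Repeatedly combine the two least-probable nodes; the expected code length is the sum of the merged weights.
merge 5/73 + 6/73 → 11/73
merge 9/73 + 11/73 → 20/73
merge 16/73 + 17/73 → 33/73
merge 20/73 + 20/73 → 40/73
merge 33/73 + 40/73 → 1
L = 11/73 + 20/73 + 33/73 + 40/73 + 1 = 177/73 ≈ 2.425 bits/symbol.

2.425 bits/symbol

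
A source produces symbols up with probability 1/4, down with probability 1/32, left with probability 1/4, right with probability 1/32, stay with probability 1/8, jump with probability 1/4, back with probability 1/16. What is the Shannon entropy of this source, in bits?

2.4375 bits

Each probability is a power of 1/2, so log₂(1/p) is an integer.
H = Σ p·log₂(1/p) = 1/4·2 + 1/32·5 + 1/4·2 + 1/32·5 + 1/8·3 + 1/4·2 + 1/16·4 = 2.4375 bits.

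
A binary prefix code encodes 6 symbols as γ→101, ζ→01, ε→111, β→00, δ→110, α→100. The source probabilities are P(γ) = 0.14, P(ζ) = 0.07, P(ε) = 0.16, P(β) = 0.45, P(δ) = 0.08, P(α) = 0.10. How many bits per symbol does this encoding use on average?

2.48 bits/symbol

L̄ = Σ pᵢ·ℓᵢ = 0.14·3 + 0.07·2 + 0.16·3 + 0.45·2 + 0.08·3 + 0.10·3 = 2.48 bits/symbol.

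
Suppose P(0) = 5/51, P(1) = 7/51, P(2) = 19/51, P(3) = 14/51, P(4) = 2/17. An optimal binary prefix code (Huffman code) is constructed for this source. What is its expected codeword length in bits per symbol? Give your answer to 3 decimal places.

Repeatedly combine the two least-probable nodes; the expected code length is the sum of the merged weights.
merge 5/51 + 2/17 → 11/51
merge 7/51 + 11/51 → 6/17
merge 14/51 + 6/17 → 32/51
merge 19/51 + 32/51 → 1
L = 11/51 + 6/17 + 32/51 + 1 = 112/51 ≈ 2.196 bits/symbol.

2.196 bits/symbol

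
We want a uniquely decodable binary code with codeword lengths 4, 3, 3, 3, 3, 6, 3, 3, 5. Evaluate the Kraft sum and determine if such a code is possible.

With common denominator 2^6 = 64: Σ 2^(−ℓᵢ) = 4/64 + 8/64 + 8/64 + 8/64 + 8/64 + 1/64 + 8/64 + 8/64 + 2/64 = 55/64 = 0.859375.
Kraft's inequality requires Σ ≤ 1; here Σ = 0.859375 ≤ 1, so such a prefix code exists.

0.859375; yes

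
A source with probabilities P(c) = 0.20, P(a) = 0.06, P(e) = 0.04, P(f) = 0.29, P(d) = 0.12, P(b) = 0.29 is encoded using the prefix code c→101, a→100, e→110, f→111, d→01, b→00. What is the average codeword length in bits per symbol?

L̄ = Σ pᵢ·ℓᵢ = 0.20·3 + 0.06·3 + 0.04·3 + 0.29·3 + 0.12·2 + 0.29·2 = 2.59 bits/symbol.

2.59 bits/symbol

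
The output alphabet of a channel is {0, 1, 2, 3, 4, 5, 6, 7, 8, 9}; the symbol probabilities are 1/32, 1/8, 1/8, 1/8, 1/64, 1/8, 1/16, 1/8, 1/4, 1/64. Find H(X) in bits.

2.96875 bits

Each probability is a power of 1/2, so log₂(1/p) is an integer.
H = Σ p·log₂(1/p) = 1/32·5 + 1/8·3 + 1/8·3 + 1/8·3 + 1/64·6 + 1/8·3 + 1/16·4 + 1/8·3 + 1/4·2 + 1/64·6 = 2.96875 bits.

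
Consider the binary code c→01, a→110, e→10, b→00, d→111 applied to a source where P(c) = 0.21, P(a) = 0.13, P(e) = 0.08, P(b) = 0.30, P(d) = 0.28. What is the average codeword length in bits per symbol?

L̄ = Σ pᵢ·ℓᵢ = 0.21·2 + 0.13·3 + 0.08·2 + 0.30·2 + 0.28·3 = 2.41 bits/symbol.

2.41 bits/symbol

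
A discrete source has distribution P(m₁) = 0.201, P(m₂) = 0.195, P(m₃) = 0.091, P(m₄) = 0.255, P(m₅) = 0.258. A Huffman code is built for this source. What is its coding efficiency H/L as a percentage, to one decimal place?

98.3%

Entropy H = −Σ p log₂ p ≈ 2.2468 bits.
Huffman merges: 91/1000+39/200→143/500; 201/1000+51/200→57/125; 129/500+143/500→68/125; 57/125+68/125→1. L = 1143/500 ≈ 2.2860.
Efficiency = H/L = 2.2468/2.2860 = 98.3%.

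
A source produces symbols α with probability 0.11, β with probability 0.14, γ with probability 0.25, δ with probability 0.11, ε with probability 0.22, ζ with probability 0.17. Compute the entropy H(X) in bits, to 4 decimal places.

2.5128 bits

H = −Σ pᵢ log₂ pᵢ.
−0.11·log₂(0.11) = 0.3503
−0.14·log₂(0.14) = 0.3971
−0.25·log₂(0.25) = 0.5000
−0.11·log₂(0.11) = 0.3503
−0.22·log₂(0.22) = 0.4806
−0.17·log₂(0.17) = 0.4346
Sum ≈ 2.5128 → 2.5128 bits.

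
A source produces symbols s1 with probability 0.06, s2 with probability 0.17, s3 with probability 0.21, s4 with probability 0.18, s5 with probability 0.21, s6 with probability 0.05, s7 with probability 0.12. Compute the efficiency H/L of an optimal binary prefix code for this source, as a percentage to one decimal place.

Entropy H = −Σ p log₂ p ≈ 2.6522 bits.
Huffman merges: 1/20+3/50→11/100; 11/100+3/25→23/100; 17/100+9/50→7/20; 21/100+21/100→21/50; 23/100+7/20→29/50; 21/50+29/50→1. L = 269/100 ≈ 2.6900.
Efficiency = H/L = 2.6522/2.6900 = 98.6%.

98.6%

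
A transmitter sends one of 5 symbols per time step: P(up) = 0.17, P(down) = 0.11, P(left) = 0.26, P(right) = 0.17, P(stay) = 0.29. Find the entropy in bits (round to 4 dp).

H = −Σ pᵢ log₂ pᵢ.
−0.17·log₂(0.17) = 0.4346
−0.11·log₂(0.11) = 0.3503
−0.26·log₂(0.26) = 0.5053
−0.17·log₂(0.17) = 0.4346
−0.29·log₂(0.29) = 0.5179
Sum ≈ 2.2427 → 2.2427 bits.

2.2427 bits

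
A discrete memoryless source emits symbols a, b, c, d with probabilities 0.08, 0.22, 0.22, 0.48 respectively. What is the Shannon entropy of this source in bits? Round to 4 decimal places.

1.7609 bits

H = −Σ pᵢ log₂ pᵢ.
−0.08·log₂(0.08) = 0.2915
−0.22·log₂(0.22) = 0.4806
−0.22·log₂(0.22) = 0.4806
−0.48·log₂(0.48) = 0.5083
Sum ≈ 1.7609 → 1.7609 bits.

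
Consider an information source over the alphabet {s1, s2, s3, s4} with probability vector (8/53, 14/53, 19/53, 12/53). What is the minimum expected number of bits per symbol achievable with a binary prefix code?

Repeatedly combine the two least-probable nodes; the expected code length is the sum of the merged weights.
merge 8/53 + 12/53 → 20/53
merge 14/53 + 19/53 → 33/53
merge 20/53 + 33/53 → 1
L = 20/53 + 33/53 + 1 = 2 bits/symbol.

2 bits/symbol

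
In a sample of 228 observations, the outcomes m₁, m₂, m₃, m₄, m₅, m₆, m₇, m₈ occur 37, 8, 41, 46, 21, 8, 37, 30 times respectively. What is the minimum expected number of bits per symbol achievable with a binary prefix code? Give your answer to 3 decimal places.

2.851 bits/symbol

Probabilities are the counts divided by 228.
Repeatedly combine the two least-probable nodes; the expected code length is the sum of the merged weights.
merge 2/57 + 2/57 → 4/57
merge 4/57 + 7/76 → 37/228
merge 5/38 + 37/228 → 67/228
merge 37/228 + 37/228 → 37/114
merge 41/228 + 23/114 → 29/76
merge 67/228 + 37/114 → 47/76
merge 29/76 + 47/76 → 1
L = 4/57 + 37/228 + 67/228 + 37/114 + 29/76 + 47/76 + 1 = 325/114 ≈ 2.851 bits/symbol.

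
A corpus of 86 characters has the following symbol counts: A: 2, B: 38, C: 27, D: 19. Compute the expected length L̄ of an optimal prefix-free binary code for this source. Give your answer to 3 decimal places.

1.802 bits/symbol

Probabilities are the counts divided by 86.
Repeatedly combine the two least-probable nodes; the expected code length is the sum of the merged weights.
merge 1/43 + 19/86 → 21/86
merge 21/86 + 27/86 → 24/43
merge 19/43 + 24/43 → 1
L = 21/86 + 24/43 + 1 = 155/86 ≈ 1.802 bits/symbol.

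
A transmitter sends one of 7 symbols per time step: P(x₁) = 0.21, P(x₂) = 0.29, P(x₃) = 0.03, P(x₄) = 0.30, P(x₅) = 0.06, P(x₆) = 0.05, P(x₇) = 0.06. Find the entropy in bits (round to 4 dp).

H = −Σ pᵢ log₂ pᵢ.
−0.21·log₂(0.21) = 0.4728
−0.29·log₂(0.29) = 0.5179
−0.03·log₂(0.03) = 0.1518
−0.30·log₂(0.30) = 0.5211
−0.06·log₂(0.06) = 0.2435
−0.05·log₂(0.05) = 0.2161
−0.06·log₂(0.06) = 0.2435
Sum ≈ 2.3667 → 2.3667 bits.

2.3667 bits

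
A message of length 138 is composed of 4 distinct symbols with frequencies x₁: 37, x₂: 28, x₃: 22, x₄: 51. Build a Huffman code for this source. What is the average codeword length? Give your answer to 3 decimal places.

Probabilities are the counts divided by 138.
Repeatedly combine the two least-probable nodes; the expected code length is the sum of the merged weights.
merge 11/69 + 14/69 → 25/69
merge 37/138 + 25/69 → 29/46
merge 17/46 + 29/46 → 1
L = 25/69 + 29/46 + 1 = 275/138 ≈ 1.993 bits/symbol.

1.993 bits/symbol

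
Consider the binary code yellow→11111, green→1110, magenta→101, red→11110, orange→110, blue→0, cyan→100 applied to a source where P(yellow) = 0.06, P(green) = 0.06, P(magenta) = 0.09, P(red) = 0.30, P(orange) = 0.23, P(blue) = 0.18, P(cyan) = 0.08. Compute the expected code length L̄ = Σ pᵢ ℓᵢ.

3.42 bits/symbol

L̄ = Σ pᵢ·ℓᵢ = 0.06·5 + 0.06·4 + 0.09·3 + 0.30·5 + 0.23·3 + 0.18·1 + 0.08·3 = 3.42 bits/symbol.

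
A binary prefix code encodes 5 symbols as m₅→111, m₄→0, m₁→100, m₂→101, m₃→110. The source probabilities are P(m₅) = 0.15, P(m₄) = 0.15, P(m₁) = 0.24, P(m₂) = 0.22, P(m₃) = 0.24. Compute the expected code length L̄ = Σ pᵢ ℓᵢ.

L̄ = Σ pᵢ·ℓᵢ = 0.15·3 + 0.15·1 + 0.24·3 + 0.22·3 + 0.24·3 = 2.7 bits/symbol.

2.7 bits/symbol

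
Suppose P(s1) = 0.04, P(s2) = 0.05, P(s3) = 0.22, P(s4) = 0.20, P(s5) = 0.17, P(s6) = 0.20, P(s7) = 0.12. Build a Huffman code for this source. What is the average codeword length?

2.67 bits/symbol

Repeatedly combine the two least-probable nodes; the expected code length is the sum of the merged weights.
merge 1/25 + 1/20 → 9/100
merge 9/100 + 3/25 → 21/100
merge 17/100 + 1/5 → 37/100
merge 1/5 + 21/100 → 41/100
merge 11/50 + 37/100 → 59/100
merge 41/100 + 59/100 → 1
L = 9/100 + 21/100 + 37/100 + 41/100 + 59/100 + 1 = 267/100 = 2.67 bits/symbol.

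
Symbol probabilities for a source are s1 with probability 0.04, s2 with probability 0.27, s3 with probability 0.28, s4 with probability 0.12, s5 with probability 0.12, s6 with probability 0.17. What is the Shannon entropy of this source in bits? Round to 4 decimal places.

H = −Σ pᵢ log₂ pᵢ.
−0.04·log₂(0.04) = 0.1858
−0.27·log₂(0.27) = 0.5100
−0.28·log₂(0.28) = 0.5142
−0.12·log₂(0.12) = 0.3671
−0.12·log₂(0.12) = 0.3671
−0.17·log₂(0.17) = 0.4346
Sum ≈ 2.3787 → 2.3787 bits.

2.3787 bits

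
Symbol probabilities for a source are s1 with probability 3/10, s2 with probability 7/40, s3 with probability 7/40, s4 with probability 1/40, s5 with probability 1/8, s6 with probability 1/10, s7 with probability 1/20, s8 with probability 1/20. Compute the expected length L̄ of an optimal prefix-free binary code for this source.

Repeatedly combine the two least-probable nodes; the expected code length is the sum of the merged weights.
merge 1/40 + 1/20 → 3/40
merge 1/20 + 3/40 → 1/8
merge 1/10 + 1/8 → 9/40
merge 1/8 + 7/40 → 3/10
merge 7/40 + 9/40 → 2/5
merge 3/10 + 3/10 → 3/5
merge 2/5 + 3/5 → 1
L = 3/40 + 1/8 + 9/40 + 3/10 + 2/5 + 3/5 + 1 = 109/40 = 2.725 bits/symbol.

2.725 bits/symbol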